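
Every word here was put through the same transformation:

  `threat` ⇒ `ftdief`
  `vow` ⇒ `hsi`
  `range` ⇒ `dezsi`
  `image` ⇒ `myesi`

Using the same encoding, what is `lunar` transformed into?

The shift depends on letter class: consonant t→f is +12, but vowel e→i is +4. The rule splits by letter class: vowels +4, consonants +12.
On lunar: l(cons)+12=x, u(vowel)+4=y, n(cons)+12=z, a(vowel)+4=e, r(cons)+12=d.

xyzed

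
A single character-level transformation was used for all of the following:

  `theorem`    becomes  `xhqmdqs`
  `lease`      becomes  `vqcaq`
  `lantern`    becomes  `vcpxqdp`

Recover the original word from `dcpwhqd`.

t(19)→x(23) and h(7)→h(7) fit y≡23x+2 (mod 26); the inverse of 23 mod 26 is 17. Each letter's alphabet position (a=0..z=25) is mapped through 23·x+2 mod 26 — an affine cipher.
Reversing it on dcpwhqd: d(3)→17·(3−2)≡17=r; c(2)→17·(2−2)≡0=a; p(15)→17·(15−2)≡13=n; w(22)→17·(22−2)≡2=c; h(7)→17·(7−2)≡7=h; q(16)→17·(16−2)≡4=e; d(3)→17·(3−2)≡17=r (all mod 26).

rancher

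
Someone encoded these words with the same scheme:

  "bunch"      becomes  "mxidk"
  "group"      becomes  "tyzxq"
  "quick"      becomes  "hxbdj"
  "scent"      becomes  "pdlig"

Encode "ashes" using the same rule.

b(1)→m(12) and u(20)→x(23) fit y≡17x+21 (mod 26); the inverse of 17 mod 26 is 23. Each letter's alphabet position (a=0..z=25) is mapped through 17·x+21 mod 26 — an affine cipher.
For ashes: a(0)→17·0+21≡21=v; s(18)→17·18+21≡15=p; h(7)→17·7+21≡10=k; e(4)→17·4+21≡11=l; s(18)→17·18+21≡15=p (all mod 26).

vpklp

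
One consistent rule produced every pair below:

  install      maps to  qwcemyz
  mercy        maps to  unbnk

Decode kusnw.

click

In install: i→q is +8, n→w is +9, s→c is +10, t→e is +11 — the shift increases by 1 each position. Letter i (0-indexed) is shifted by i+8, so successive shifts are 8, 9, 10, ….
Undoing it on kusnw: k−8=c, u−9=l, s−10=i, n−11=c, w−12=k.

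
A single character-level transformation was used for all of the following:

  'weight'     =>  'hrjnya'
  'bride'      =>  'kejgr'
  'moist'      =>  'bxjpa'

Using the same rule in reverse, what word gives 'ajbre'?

Treating letters as 0–25, the rule is x ↦ 11x + 25 (mod 26).
Reversing it on ajbre: a(0)→19·(0−25)≡19=t; j(9)→19·(9−25)≡8=i; b(1)→19·(1−25)≡12=m; r(17)→19·(17−25)≡4=e; e(4)→19·(4−25)≡17=r (all mod 26).

timer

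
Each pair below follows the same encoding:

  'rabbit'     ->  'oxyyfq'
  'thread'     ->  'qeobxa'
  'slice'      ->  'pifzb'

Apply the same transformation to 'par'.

Compare letters: r→o is +23, a→x is +23, b→y is +23 — a constant shift. Every letter moves 23 places later in the alphabet, wrapping around z→a.
Applying it to par: p+23=m, a+23=x, r+23=o.

mxo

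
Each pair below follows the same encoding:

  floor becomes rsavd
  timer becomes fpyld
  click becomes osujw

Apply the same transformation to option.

Shifts by position in floor: pos 0: f→r (+12), pos 1: l→s (+7), pos 2: o→a (+12), pos 3: o→v (+7) — repeating every 2. A repeating key of period 2 is used — shifts +12, +7 over and over.
For option: o+12=a, p+7=w, t+12=f, i+7=p, o+12=a, n+7=u.

awfpau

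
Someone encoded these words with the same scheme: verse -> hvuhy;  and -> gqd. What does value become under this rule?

hxody

The output letters match the input read backwards, each shifted +3: verse reversed is esrev. Read the word backwards and shift each letter +3.
For value: reverse → eulav; then shift: e+3=h, u+3=x, l+3=o, a+3=d, v+3=y.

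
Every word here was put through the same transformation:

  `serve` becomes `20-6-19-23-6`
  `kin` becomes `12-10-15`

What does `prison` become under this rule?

The number is (letter's place in the alphabet, a=1) + 1.
Applying it to prison: p=16→17, r=18→19, i=9→10, s=19→20, o=15→16, n=14→15.

17-19-10-20-16-15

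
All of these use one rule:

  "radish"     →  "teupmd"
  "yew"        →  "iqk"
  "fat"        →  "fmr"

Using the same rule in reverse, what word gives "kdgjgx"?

The output letters match the input read backwards, each shifted +12: radish reversed is hsidar. Two steps: reverse the string, then apply a Caesar shift of +12.
Reversing it on kdgjgx: shift back: k−12=y, d−12=r, g−12=u, j−12=x, g−12=u, x−12=l → yruxul; then reverse → luxury.

luxury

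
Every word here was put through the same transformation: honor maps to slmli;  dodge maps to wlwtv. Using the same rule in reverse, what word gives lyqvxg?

object

Each letter is replaced by its mirror in the alphabet: a↔z, b↔y, c↔x, and so on (the Atbash cipher).
Undoing it on lyqvxg: l↔o, y↔b, q↔j, v↔e, x↔c, g↔t.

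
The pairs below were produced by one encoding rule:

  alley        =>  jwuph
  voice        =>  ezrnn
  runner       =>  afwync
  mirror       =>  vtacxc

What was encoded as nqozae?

Shifts by position in alley: pos 0: a→j (+9), pos 1: l→w (+11), pos 2: l→u (+9), pos 3: e→p (+11) — repeating every 2. It's a Vigenère-style cipher with numeric key [9,11]: position i shifts by key[i mod 2].
Reversing it on nqozae: n−9=e, q−11=f, o−9=f, z−11=o, a−9=r, e−11=t.

effort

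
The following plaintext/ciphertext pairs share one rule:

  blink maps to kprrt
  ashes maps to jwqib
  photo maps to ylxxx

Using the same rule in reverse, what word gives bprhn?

Shifts by position in blink: pos 0: b→k (+9), pos 1: l→p (+4), pos 2: i→r (+9), pos 3: n→r (+4) — repeating every 2. The shifts repeat in a cycle of length 2: positions 0,1,… shift by +9, +4, then the pattern repeats.
Undoing it on bprhn: b−9=s, p−4=l, r−9=i, h−4=d, n−9=e.

slide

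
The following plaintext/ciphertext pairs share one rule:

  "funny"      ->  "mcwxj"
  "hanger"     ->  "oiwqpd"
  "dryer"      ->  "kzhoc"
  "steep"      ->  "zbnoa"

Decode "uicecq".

nature

The shift increases by 1 at each position, starting from +7: 7, 8, 9, ….
Decoding uicecq: u−7=n, i−8=a, c−9=t, e−10=u, c−11=r, q−12=e.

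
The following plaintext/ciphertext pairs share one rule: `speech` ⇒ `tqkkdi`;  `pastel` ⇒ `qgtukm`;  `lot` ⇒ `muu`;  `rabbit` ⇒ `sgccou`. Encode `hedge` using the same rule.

The shift depends on letter class: consonant s→t is +1, but vowel e→k is +6. Two shifts are in play — +6 for a/e/i/o/u, +1 for every other letter.
Applying it to hedge: h(cons)+1=i, e(vowel)+6=k, d(cons)+1=e, g(cons)+1=h, e(vowel)+6=k.

ikehk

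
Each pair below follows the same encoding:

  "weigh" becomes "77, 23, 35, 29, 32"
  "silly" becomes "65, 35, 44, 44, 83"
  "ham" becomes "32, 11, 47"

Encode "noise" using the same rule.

Each letter becomes 3×(its alphabet position, a=1..z=26) + 8.
On noise: n=14→50, o=15→53, i=9→35, s=19→65, e=5→23.

50, 53, 35, 65, 23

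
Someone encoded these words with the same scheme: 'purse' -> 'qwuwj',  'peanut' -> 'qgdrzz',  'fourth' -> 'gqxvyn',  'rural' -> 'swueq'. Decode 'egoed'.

delay

The shift increases by 1 at each position, starting from +1: 1, 2, 3, ….
Decoding egoed: e−1=d, g−2=e, o−3=l, e−4=a, d−5=y.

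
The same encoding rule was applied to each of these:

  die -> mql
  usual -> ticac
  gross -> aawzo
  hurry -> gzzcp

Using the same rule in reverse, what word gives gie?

way

The output letters match the input read backwards, each shifted +8: die reversed is eid. Two steps: reverse the string, then apply a Caesar shift of +8.
Reversing it on gie: shift back: g−8=y, i−8=a, e−8=w → yaw; then reverse → way.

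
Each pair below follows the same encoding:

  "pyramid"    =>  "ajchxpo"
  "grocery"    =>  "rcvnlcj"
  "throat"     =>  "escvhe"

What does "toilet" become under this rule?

evpwle

The shift depends on letter class: consonant p→a is +11, but vowel a→h is +7. Two shifts are in play — +7 for a/e/i/o/u, +11 for every other letter.
On toilet: t(cons)+11=e, o(vowel)+7=v, i(vowel)+7=p, l(cons)+11=w, e(vowel)+7=l, t(cons)+11=e.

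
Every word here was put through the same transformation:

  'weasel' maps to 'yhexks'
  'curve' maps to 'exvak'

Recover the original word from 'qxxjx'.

outer

In weasel: w→y is +2, e→h is +3, a→e is +4, s→x is +5 — the shift increases by 1 each position. Each letter shifts forward by (position + 2), i.e. 2, 3, 4, … — the shift grows by one for each successive letter.
Decoding qxxjx: q−2=o, x−3=u, x−4=t, j−5=e, x−6=r.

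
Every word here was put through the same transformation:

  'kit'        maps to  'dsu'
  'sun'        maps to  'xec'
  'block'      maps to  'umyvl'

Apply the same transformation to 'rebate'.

Two steps: reverse the string, then apply a Caesar shift of +10.
On rebate: reverse → etaber; then shift: e+10=o, t+10=d, a+10=k, b+10=l, e+10=o, r+10=b.

odklob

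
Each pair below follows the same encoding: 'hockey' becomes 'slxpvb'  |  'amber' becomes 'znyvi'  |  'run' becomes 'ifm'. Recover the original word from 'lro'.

Each pair mirrors across the alphabet (h↔s, o↔l, c↔x): positions sum to 25. Each letter is replaced by its mirror in the alphabet: a↔z, b↔y, c↔x, and so on (the Atbash cipher).
Undoing it on lro: l↔o, r↔i, o↔l.

oil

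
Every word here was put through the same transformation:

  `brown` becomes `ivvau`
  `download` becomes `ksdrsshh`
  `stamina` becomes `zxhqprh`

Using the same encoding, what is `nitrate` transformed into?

The shifts repeat in a cycle of length 2: positions 0,1,… shift by +7, +4, then the pattern repeats.
Applying it to nitrate: n+7=u, i+4=m, t+7=a, r+4=v, a+7=h, t+4=x, e+7=l.

umavhxl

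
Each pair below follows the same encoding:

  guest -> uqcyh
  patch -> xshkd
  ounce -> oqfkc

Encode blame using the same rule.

g(6)→u(20) and u(20)→q(16) fit y≡9x+18 (mod 26); the inverse of 9 mod 26 is 3. This is an affine cipher: with a=0,…,z=25, each position x becomes (9x+18) mod 26.
On blame: b(1)→9·1+18≡1=b; l(11)→9·11+18≡13=n; a(0)→9·0+18≡18=s; m(12)→9·12+18≡22=w; e(4)→9·4+18≡2=c (all mod 26).

bnswc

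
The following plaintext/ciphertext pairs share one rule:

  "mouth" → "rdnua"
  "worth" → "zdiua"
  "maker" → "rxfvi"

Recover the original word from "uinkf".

trunk

This is an affine cipher: with a=0,…,z=25, each position x becomes (19x+23) mod 26.
Decoding uinkf: u(20)→11·(20−23)≡19=t; i(8)→11·(8−23)≡17=r; n(13)→11·(13−23)≡20=u; k(10)→11·(10−23)≡13=n; f(5)→11·(5−23)≡10=k (all mod 26).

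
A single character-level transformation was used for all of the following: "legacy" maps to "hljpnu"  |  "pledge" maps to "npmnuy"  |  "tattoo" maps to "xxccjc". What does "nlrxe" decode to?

voice

The output letters match the input read backwards, each shifted +9: legacy reversed is ycagel. Read the word backwards and shift each letter +9.
Reversing it on nlrxe: shift back: n−9=e, l−9=c, r−9=i, x−9=o, e−9=v → eciov; then reverse → voice.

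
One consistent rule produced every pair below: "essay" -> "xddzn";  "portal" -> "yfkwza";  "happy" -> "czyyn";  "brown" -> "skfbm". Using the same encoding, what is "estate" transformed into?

xdwzwx

e(4)→x(23) and s(18)→d(3) fit y≡19x+25 (mod 26); the inverse of 19 mod 26 is 11. This is an affine cipher: with a=0,…,z=25, each position x becomes (19x+25) mod 26.
On estate: e(4)→19·4+25≡23=x; s(18)→19·18+25≡3=d; t(19)→19·19+25≡22=w; a(0)→19·0+25≡25=z; t(19)→19·19+25≡22=w; e(4)→19·4+25≡23=x (all mod 26).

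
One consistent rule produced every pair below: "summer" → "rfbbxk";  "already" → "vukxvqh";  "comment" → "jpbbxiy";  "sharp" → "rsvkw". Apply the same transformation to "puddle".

wfqqux

s(18)→r(17) and u(20)→f(5) fit y≡7x+21 (mod 26); the inverse of 7 mod 26 is 15. This is an affine cipher: with a=0,…,z=25, each position x becomes (7x+21) mod 26.
On puddle: p(15)→7·15+21≡22=w; u(20)→7·20+21≡5=f; d(3)→7·3+21≡16=q; d(3)→7·3+21≡16=q; l(11)→7·11+21≡20=u; e(4)→7·4+21≡23=x (all mod 26).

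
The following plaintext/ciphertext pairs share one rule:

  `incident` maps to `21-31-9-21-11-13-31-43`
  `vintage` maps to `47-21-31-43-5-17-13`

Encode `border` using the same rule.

i(#9)→21 and n(#14)→31: differences scale by 2, so n = 2·pos + 3. With a=1..z=26, the number is 2·pos + 3.
On border: b=2→7, o=15→33, r=18→39, d=4→11, e=5→13, r=18→39.

7-33-39-11-13-39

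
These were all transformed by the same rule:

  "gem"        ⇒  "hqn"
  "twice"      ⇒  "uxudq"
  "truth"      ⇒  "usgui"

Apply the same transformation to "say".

The shift depends on letter class: consonant g→h is +1, but vowel e→q is +12. The rule splits by letter class: vowels +12, consonants +1.
Applying it to say: s(cons)+1=t, a(vowel)+12=m, y(cons)+1=z.

tmz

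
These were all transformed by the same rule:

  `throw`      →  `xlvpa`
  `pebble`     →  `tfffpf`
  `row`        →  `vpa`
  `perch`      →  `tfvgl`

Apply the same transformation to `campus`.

gbqtvw

The shift depends on letter class: consonant t→x is +4, but vowel o→p is +1. Two shifts are in play — +1 for a/e/i/o/u, +4 for every other letter.
For campus: c(cons)+4=g, a(vowel)+1=b, m(cons)+4=q, p(cons)+4=t, u(vowel)+1=v, s(cons)+4=w.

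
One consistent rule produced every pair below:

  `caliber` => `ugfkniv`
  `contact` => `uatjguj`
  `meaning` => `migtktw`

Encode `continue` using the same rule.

uatjktqi

c(2)→u(20) and a(0)→g(6) fit y≡7x+6 (mod 26); the inverse of 7 mod 26 is 15. Treating letters as 0–25, the rule is x ↦ 7x + 6 (mod 26).
Applying it to continue: c(2)→7·2+6≡20=u; o(14)→7·14+6≡0=a; n(13)→7·13+6≡19=t; t(19)→7·19+6≡9=j; i(8)→7·8+6≡10=k; n(13)→7·13+6≡19=t; u(20)→7·20+6≡16=q; e(4)→7·4+6≡8=i (all mod 26).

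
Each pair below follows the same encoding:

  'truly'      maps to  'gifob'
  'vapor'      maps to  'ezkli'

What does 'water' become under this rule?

Each pair mirrors across the alphabet (t↔g, r↔i, u↔f): positions sum to 25. Each letter is replaced by its mirror in the alphabet: a↔z, b↔y, c↔x, and so on (the Atbash cipher).
For water: w↔d, a↔z, t↔g, e↔v, r↔i.

dzgvi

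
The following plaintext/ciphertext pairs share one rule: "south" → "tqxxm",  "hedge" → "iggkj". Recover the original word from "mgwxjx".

In south: s→t is +1, o→q is +2, u→x is +3, t→x is +4 — the shift increases by 1 each position. Each letter shifts forward by (position + 1), i.e. 1, 2, 3, … — the shift grows by one for each successive letter.
Reversing it on mgwxjx: m−1=l, g−2=e, w−3=t, x−4=t, j−5=e, x−6=r.

letter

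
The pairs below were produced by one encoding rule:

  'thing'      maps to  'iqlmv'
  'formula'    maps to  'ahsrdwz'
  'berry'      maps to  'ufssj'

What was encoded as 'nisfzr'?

stream

This is an affine cipher: with a=0,…,z=25, each position x becomes (21x+25) mod 26.
Reversing it on nisfzr: n(13)→5·(13−25)≡18=s; i(8)→5·(8−25)≡19=t; s(18)→5·(18−25)≡17=r; f(5)→5·(5−25)≡4=e; z(25)→5·(25−25)≡0=a; r(17)→5·(17−25)≡12=m (all mod 26).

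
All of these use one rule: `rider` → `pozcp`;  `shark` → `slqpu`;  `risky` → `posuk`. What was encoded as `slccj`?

r(17)→p(15) and i(8)→o(14) fit y≡3x+16 (mod 26); the inverse of 3 mod 26 is 9. Treating letters as 0–25, the rule is x ↦ 3x + 16 (mod 26).
Reversing it on slccj: s(18)→9·(18−16)≡18=s; l(11)→9·(11−16)≡7=h; c(2)→9·(2−16)≡4=e; c(2)→9·(2−16)≡4=e; j(9)→9·(9−16)≡15=p (all mod 26).

sheep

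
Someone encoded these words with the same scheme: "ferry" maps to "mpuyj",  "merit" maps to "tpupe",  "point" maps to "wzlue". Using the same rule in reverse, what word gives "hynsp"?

Shifts by position in ferry: pos 0: f→m (+7), pos 1: e→p (+11), pos 2: r→u (+3), pos 3: r→y (+7), pos 4: y→j (+11) — repeating every 3. It's a Vigenère-style cipher with numeric key [7,11,3]: position i shifts by key[i mod 3].
Reversing it on hynsp: h−7=a, y−11=n, n−3=k, s−7=l, p−11=e.

ankle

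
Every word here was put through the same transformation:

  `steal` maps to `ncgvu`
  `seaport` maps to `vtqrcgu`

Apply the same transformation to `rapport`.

vtqrrct

The output letters match the input read backwards, each shifted +2: steal reversed is laets. The word is reversed, then every letter is shifted forward by 2.
Applying it to rapport: reverse → troppar; then shift: t+2=v, r+2=t, o+2=q, p+2=r, p+2=r, a+2=c, r+2=t.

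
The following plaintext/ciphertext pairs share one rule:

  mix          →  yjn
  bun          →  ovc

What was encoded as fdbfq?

The output letters match the input read backwards, each shifted +1: mix reversed is xim. The word is reversed, then every letter is shifted forward by 1.
Undoing it on fdbfq: shift back: f−1=e, d−1=c, b−1=a, f−1=e, q−1=p → ecaep; then reverse → peace.

peace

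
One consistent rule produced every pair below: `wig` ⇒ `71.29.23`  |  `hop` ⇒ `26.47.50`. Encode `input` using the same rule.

29.44.50.65.62

w(#23)→71 and i(#9)→29: differences scale by 3, so n = 3·pos + 2. With a=1..z=26, the number is 3·pos + 2.
For input: i=9→29, n=14→44, p=16→50, u=21→65, t=20→62.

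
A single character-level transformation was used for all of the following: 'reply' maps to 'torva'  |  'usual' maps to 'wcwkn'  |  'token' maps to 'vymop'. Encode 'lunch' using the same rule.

It's a Vigenère-style cipher with numeric key [2,10]: position i shifts by key[i mod 2].
Applying it to lunch: l+2=n, u+10=e, n+2=p, c+10=m, h+2=j.

nepmj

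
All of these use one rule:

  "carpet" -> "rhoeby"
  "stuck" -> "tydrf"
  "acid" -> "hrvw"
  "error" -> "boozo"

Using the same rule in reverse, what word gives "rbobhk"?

c(2)→r(17) and a(0)→h(7) fit y≡5x+7 (mod 26); the inverse of 5 mod 26 is 21. This is an affine cipher: with a=0,…,z=25, each position x becomes (5x+7) mod 26.
Reversing it on rbobhk: r(17)→21·(17−7)≡2=c; b(1)→21·(1−7)≡4=e; o(14)→21·(14−7)≡17=r; b(1)→21·(1−7)≡4=e; h(7)→21·(7−7)≡0=a; k(10)→21·(10−7)≡11=l (all mod 26).

cereal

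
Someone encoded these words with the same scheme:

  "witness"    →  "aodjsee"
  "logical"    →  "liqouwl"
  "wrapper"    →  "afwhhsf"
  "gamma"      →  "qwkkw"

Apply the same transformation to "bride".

vfots

w(22)→a(0) and i(8)→o(14) fit y≡25x+22 (mod 26); the inverse of 25 mod 26 is 25. Treating letters as 0–25, the rule is x ↦ 25x + 22 (mod 26).
On bride: b(1)→25·1+22≡21=v; r(17)→25·17+22≡5=f; i(8)→25·8+22≡14=o; d(3)→25·3+22≡19=t; e(4)→25·4+22≡18=s (all mod 26).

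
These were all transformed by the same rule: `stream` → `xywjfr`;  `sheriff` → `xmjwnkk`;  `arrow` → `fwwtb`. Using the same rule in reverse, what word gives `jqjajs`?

Compare letters: s→x is +5, t→y is +5, r→w is +5 — a constant shift. Each letter is shifted forward by 5 in the alphabet (a Caesar shift of +5).
Decoding jqjajs: j−5=e, q−5=l, j−5=e, a−5=v, j−5=e, s−5=n.

eleven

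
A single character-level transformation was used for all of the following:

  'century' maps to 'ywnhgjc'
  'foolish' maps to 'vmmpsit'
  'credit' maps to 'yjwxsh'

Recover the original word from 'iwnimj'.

sensor

c(2)→y(24) and e(4)→w(22) fit y≡25x+0 (mod 26); the inverse of 25 mod 26 is 25. This is an affine cipher: with a=0,…,z=25, each position x becomes (25x+0) mod 26.
Decoding iwnimj: i(8)→25·(8−0)≡18=s; w(22)→25·(22−0)≡4=e; n(13)→25·(13−0)≡13=n; i(8)→25·(8−0)≡18=s; m(12)→25·(12−0)≡14=o; j(9)→25·(9−0)≡17=r (all mod 26).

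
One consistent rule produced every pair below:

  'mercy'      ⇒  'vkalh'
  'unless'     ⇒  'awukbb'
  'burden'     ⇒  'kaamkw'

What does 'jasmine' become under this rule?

sgbvowk

The shift depends on letter class: consonant m→v is +9, but vowel e→k is +6. Vowels shift forward by 6 and consonants shift forward by 9.
Applying it to jasmine: j(cons)+9=s, a(vowel)+6=g, s(cons)+9=b, m(cons)+9=v, i(vowel)+6=o, n(cons)+9=w, e(vowel)+6=k.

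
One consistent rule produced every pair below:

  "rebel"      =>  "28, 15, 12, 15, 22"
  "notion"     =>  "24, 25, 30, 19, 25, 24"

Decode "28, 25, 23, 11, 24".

r is letter #18 and maps to 28: an offset of 10. Each letter is replaced by its alphabet position (a=1..z=26) + 10.
Decoding 28, 25, 23, 11, 24: 28→(28−10)÷1=18=r, 25→(25−10)÷1=15=o, 23→(23−10)÷1=13=m, 11→(11−10)÷1=1=a, 24→(24−10)÷1=14=n.

roman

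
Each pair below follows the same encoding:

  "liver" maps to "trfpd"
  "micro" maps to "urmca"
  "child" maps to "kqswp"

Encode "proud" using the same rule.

In liver: l→t is +8, i→r is +9, v→f is +10, e→p is +11 — the shift increases by 1 each position. The shift increases by 1 at each position, starting from +8: 8, 9, 10, ….
On proud: p+8=x, r+9=a, o+10=y, u+11=f, d+12=p.

xayfp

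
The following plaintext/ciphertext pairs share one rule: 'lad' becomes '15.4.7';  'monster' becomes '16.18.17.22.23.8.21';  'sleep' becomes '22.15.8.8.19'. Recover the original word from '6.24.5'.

Letters become their 1-based position plus 3 (so a→4, b→5, …).
Decoding 6.24.5: 6→(6−3)÷1=3=c, 24→(24−3)÷1=21=u, 5→(5−3)÷1=2=b.

cub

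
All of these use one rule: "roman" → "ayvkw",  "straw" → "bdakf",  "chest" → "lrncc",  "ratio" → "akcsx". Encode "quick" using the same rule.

A repeating key of period 2 is used — shifts +9, +10 over and over.
On quick: q+9=z, u+10=e, i+9=r, c+10=m, k+9=t.

zermt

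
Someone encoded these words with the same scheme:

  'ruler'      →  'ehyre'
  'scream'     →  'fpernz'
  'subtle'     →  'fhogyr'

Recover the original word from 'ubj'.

This is a Caesar cipher with shift 13.
Undoing it on ubj: u−13=h, b−13=o, j−13=w.

how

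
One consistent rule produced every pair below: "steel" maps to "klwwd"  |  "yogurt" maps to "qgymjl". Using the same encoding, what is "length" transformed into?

It's a constant shift of +18 (ROT18).
Applying it to length: l+18=d, e+18=w, n+18=f, g+18=y, t+18=l, h+18=z.

dwfylz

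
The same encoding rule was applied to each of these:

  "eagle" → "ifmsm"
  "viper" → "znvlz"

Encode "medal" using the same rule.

qjjht

Letter i (0-indexed) is shifted by i+4, so successive shifts are 4, 5, 6, ….
On medal: m+4=q, e+5=j, d+6=j, a+7=h, l+8=t.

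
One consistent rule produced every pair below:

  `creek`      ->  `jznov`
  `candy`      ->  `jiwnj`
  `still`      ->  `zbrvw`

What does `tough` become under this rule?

awdqs

In creek: c→j is +7, r→z is +8, e→n is +9, e→o is +10 — the shift increases by 1 each position. Letter i (0-indexed) is shifted by i+7, so successive shifts are 7, 8, 9, ….
On tough: t+7=a, o+8=w, u+9=d, g+10=q, h+11=s.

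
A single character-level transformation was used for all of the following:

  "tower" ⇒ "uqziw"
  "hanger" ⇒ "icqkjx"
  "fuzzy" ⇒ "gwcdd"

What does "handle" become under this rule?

icqhqk

The shift increases by 1 at each position, starting from +1: 1, 2, 3, ….
Applying it to handle: h+1=i, a+2=c, n+3=q, d+4=h, l+5=q, e+6=k.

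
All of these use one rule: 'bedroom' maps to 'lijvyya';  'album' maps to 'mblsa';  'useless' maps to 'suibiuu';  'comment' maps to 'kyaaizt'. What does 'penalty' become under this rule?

xizmbto

b(1)→l(11) and e(4)→i(8) fit y≡25x+12 (mod 26); the inverse of 25 mod 26 is 25. Each letter's alphabet position (a=0..z=25) is mapped through 25·x+12 mod 26 — an affine cipher.
Applying it to penalty: p(15)→25·15+12≡23=x; e(4)→25·4+12≡8=i; n(13)→25·13+12≡25=z; a(0)→25·0+12≡12=m; l(11)→25·11+12≡1=b; t(19)→25·19+12≡19=t; y(24)→25·24+12≡14=o (all mod 26).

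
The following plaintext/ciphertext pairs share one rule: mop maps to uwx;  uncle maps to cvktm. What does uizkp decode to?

Compare letters: m→u is +8, o→w is +8, p→x is +8 — a constant shift. Every letter moves 8 places later in the alphabet, wrapping around z→a.
Decoding uizkp: u−8=m, i−8=a, z−8=r, k−8=c, p−8=h.

march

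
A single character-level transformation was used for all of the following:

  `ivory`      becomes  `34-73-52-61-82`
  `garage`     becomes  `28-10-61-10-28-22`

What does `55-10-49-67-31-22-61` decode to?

i(#9)→34 and v(#22)→73: differences scale by 3, so n = 3·pos + 7. Each letter becomes 3×(its alphabet position, a=1..z=26) + 7.
Undoing it on 55-10-49-67-31-22-61: 55→(55−7)÷3=16=p, 10→(10−7)÷3=1=a, 49→(49−7)÷3=14=n, 67→(67−7)÷3=20=t, 31→(31−7)÷3=8=h, 22→(22−7)÷3=5=e, 61→(61−7)÷3=18=r.

panther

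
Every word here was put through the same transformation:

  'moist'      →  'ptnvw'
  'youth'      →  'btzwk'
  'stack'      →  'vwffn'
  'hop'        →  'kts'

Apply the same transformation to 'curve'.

The shift depends on letter class: consonant m→p is +3, but vowel o→t is +5. The rule splits by letter class: vowels +5, consonants +3.
For curve: c(cons)+3=f, u(vowel)+5=z, r(cons)+3=u, v(cons)+3=y, e(vowel)+5=j.

fzuyj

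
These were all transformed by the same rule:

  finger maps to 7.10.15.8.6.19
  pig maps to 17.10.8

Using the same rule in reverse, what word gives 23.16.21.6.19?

voter

f is letter #6 and maps to 7: an offset of 1. The number is (letter's place in the alphabet, a=1) + 1.
Decoding 23.16.21.6.19: 23→(23−1)÷1=22=v, 16→(16−1)÷1=15=o, 21→(21−1)÷1=20=t, 6→(6−1)÷1=5=e, 19→(19−1)÷1=18=r.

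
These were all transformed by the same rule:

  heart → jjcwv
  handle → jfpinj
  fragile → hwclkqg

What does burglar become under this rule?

dztlnft

Shifts by position in heart: pos 0: h→j (+2), pos 1: e→j (+5), pos 2: a→c (+2), pos 3: r→w (+5) — repeating every 2. It's a Vigenère-style cipher with numeric key [2,5]: position i shifts by key[i mod 2].
For burglar: b+2=d, u+5=z, r+2=t, g+5=l, l+2=n, a+5=f, r+2=t.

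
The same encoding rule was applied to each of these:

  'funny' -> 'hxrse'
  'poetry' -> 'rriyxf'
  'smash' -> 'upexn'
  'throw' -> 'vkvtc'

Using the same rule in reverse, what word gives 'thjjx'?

refer

In funny: f→h is +2, u→x is +3, n→r is +4, n→s is +5 — the shift increases by 1 each position. The shift increases by 1 at each position, starting from +2: 2, 3, 4, ….
Undoing it on thjjx: t−2=r, h−3=e, j−4=f, j−5=e, x−6=r.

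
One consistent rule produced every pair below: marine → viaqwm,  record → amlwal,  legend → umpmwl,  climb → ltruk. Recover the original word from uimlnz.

ladder

Shifts by position in marine: pos 0: m→v (+9), pos 1: a→i (+8), pos 2: r→a (+9), pos 3: i→q (+8) — repeating every 2. It's a Vigenère-style cipher with numeric key [9,8]: position i shifts by key[i mod 2].
Undoing it on uimlnz: u−9=l, i−8=a, m−9=d, l−8=d, n−9=e, z−8=r.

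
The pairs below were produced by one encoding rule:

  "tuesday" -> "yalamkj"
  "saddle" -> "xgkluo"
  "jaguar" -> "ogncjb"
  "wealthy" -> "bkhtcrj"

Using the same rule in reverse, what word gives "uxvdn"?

Letter i (0-indexed) is shifted by i+5, so successive shifts are 5, 6, 7, ….
Reversing it on uxvdn: u−5=p, x−6=r, v−7=o, d−8=v, n−9=e.

prove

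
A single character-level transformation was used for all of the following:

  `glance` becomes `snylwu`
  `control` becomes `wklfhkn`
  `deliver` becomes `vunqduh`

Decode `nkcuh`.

g(6)→s(18) and l(11)→n(13) fit y≡25x+24 (mod 26); the inverse of 25 mod 26 is 25. Treating letters as 0–25, the rule is x ↦ 25x + 24 (mod 26).
Reversing it on nkcuh: n(13)→25·(13−24)≡11=l; k(10)→25·(10−24)≡14=o; c(2)→25·(2−24)≡22=w; u(20)→25·(20−24)≡4=e; h(7)→25·(7−24)≡17=r (all mod 26).

lower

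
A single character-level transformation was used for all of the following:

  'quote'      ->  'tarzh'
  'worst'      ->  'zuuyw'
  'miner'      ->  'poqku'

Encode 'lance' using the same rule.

ogqih

Shifts by position in quote: pos 0: q→t (+3), pos 1: u→a (+6), pos 2: o→r (+3), pos 3: t→z (+6) — repeating every 2. The shifts repeat in a cycle of length 2: positions 0,1,… shift by +3, +6, then the pattern repeats.
On lance: l+3=o, a+6=g, n+3=q, c+6=i, e+3=h.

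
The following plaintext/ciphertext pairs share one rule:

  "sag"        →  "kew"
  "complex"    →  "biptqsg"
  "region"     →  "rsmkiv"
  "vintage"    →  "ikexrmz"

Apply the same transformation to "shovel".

The output letters match the input read backwards, each shifted +4: sag reversed is gas. Two steps: reverse the string, then apply a Caesar shift of +4.
For shovel: reverse → levohs; then shift: l+4=p, e+4=i, v+4=z, o+4=s, h+4=l, s+4=w.

pizslw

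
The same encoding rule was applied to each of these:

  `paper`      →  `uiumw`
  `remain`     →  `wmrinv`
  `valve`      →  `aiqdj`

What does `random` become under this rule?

wisltu

It's a Vigenère-style cipher with numeric key [5,8]: position i shifts by key[i mod 2].
On random: r+5=w, a+8=i, n+5=s, d+8=l, o+5=t, m+8=u.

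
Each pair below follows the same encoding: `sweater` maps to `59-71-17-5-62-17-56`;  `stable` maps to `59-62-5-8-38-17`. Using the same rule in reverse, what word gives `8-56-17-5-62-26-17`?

s(#19)→59 and w(#23)→71: differences scale by 3, so n = 3·pos + 2. With a=1..z=26, the number is 3·pos + 2.
Undoing it on 8-56-17-5-62-26-17: 8→(8−2)÷3=2=b, 56→(56−2)÷3=18=r, 17→(17−2)÷3=5=e, 5→(5−2)÷3=1=a, 62→(62−2)÷3=20=t, 26→(26−2)÷3=8=h, 17→(17−2)÷3=5=e.

breathe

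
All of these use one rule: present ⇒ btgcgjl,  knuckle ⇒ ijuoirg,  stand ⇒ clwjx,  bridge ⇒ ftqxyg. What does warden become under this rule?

mwtxgj

p(15)→b(1) and r(17)→t(19) fit y≡9x+22 (mod 26); the inverse of 9 mod 26 is 3. Each letter's alphabet position (a=0..z=25) is mapped through 9·x+22 mod 26 — an affine cipher.
On warden: w(22)→9·22+22≡12=m; a(0)→9·0+22≡22=w; r(17)→9·17+22≡19=t; d(3)→9·3+22≡23=x; e(4)→9·4+22≡6=g; n(13)→9·13+22≡9=j (all mod 26).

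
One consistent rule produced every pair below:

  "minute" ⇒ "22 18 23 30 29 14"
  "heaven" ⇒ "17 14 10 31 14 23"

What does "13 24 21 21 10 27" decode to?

Letters become their 1-based position plus 9 (so a→10, b→11, …).
Reversing it on 13 24 21 21 10 27: 13→(13−9)÷1=4=d, 24→(24−9)÷1=15=o, 21→(21−9)÷1=12=l, 21→(21−9)÷1=12=l, 10→(10−9)÷1=1=a, 27→(27−9)÷1=18=r.

dollar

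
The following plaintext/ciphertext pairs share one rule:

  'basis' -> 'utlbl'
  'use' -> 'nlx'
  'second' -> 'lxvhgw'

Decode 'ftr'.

Compare letters: b→u is +19, a→t is +19, s→l is +19 — a constant shift. It's a constant shift of +19 (ROT19).
Undoing it on ftr: f−19=m, t−19=a, r−19=y.

may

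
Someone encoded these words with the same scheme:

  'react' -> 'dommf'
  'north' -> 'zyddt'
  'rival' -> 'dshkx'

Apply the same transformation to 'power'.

byiod

Shifts by position in react: pos 0: r→d (+12), pos 1: e→o (+10), pos 2: a→m (+12), pos 3: c→m (+10) — repeating every 2. The shifts repeat in a cycle of length 2: positions 0,1,… shift by +12, +10, then the pattern repeats.
On power: p+12=b, o+10=y, w+12=i, e+10=o, r+12=d.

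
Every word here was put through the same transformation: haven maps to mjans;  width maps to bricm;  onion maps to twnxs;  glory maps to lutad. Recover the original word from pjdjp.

The shifts repeat in a cycle of length 2: positions 0,1,… shift by +5, +9, then the pattern repeats.
Undoing it on pjdjp: p−5=k, j−9=a, d−5=y, j−9=a, p−5=k.

kayak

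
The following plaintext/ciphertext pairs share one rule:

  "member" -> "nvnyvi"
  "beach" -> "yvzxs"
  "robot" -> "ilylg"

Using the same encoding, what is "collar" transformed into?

Letters are reflected about the middle of the alphabet (position → 25−position): Atbash.
On collar: c↔x, o↔l, l↔o, l↔o, a↔z, r↔i.

xloozi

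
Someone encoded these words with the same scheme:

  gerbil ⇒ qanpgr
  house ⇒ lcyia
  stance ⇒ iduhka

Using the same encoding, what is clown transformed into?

krcoh

g(6)→q(16) and e(4)→a(0) fit y≡21x+20 (mod 26); the inverse of 21 mod 26 is 5. This is an affine cipher: with a=0,…,z=25, each position x becomes (21x+20) mod 26.
On clown: c(2)→21·2+20≡10=k; l(11)→21·11+20≡17=r; o(14)→21·14+20≡2=c; w(22)→21·22+20≡14=o; n(13)→21·13+20≡7=h (all mod 26).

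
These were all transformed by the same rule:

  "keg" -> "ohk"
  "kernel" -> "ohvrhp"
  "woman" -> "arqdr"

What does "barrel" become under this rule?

The rule splits by letter class: vowels +3, consonants +4.
On barrel: b(cons)+4=f, a(vowel)+3=d, r(cons)+4=v, r(cons)+4=v, e(vowel)+3=h, l(cons)+4=p.

fdvvhp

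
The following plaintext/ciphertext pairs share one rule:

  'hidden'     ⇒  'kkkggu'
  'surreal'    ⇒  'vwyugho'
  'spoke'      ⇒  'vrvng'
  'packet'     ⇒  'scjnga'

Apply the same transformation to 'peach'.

sghfj

Shifts by position in hidden: pos 0: h→k (+3), pos 1: i→k (+2), pos 2: d→k (+7), pos 3: d→g (+3), pos 4: e→g (+2), pos 5: n→u (+7) — repeating every 3. A repeating key of period 3 is used — shifts +3, +2, +7 over and over.
For peach: p+3=s, e+2=g, a+7=h, c+3=f, h+2=j.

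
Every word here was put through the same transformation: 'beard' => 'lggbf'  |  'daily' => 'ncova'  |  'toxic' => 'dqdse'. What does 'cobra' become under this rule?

mqhbc

Shifts by position in beard: pos 0: b→l (+10), pos 1: e→g (+2), pos 2: a→g (+6), pos 3: r→b (+10), pos 4: d→f (+2) — repeating every 3. It's a Vigenère-style cipher with numeric key [10,2,6]: position i shifts by key[i mod 3].
For cobra: c+10=m, o+2=q, b+6=h, r+10=b, a+2=c.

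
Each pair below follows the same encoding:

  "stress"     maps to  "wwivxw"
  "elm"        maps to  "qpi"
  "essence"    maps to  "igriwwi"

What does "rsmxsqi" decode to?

The output letters match the input read backwards, each shifted +4: stress reversed is sserts. Two steps: reverse the string, then apply a Caesar shift of +4.
Undoing it on rsmxsqi: shift back: r−4=n, s−4=o, m−4=i, x−4=t, s−4=o, q−4=m, i−4=e → noitome; then reverse → emotion.

emotion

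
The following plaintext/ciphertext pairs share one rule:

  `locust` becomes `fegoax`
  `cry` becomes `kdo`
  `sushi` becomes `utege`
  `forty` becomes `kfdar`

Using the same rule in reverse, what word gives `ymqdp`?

dream

The output letters match the input read backwards, each shifted +12: locust reversed is tsucol. Read the word backwards and shift each letter +12.
Undoing it on ymqdp: shift back: y−12=m, m−12=a, q−12=e, d−12=r, p−12=d → maerd; then reverse → dream.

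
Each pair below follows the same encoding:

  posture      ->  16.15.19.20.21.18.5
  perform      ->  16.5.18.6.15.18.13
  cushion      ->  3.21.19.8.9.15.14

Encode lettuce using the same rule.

12.5.20.20.21.3.5

p is letter #16 and maps to 16: an offset of 0. Each letter is replaced by its alphabet position (a=1, b=2, …, z=26).
On lettuce: l=12→12, e=5→5, t=20→20, t=20→20, u=21→21, c=3→3, e=5→5.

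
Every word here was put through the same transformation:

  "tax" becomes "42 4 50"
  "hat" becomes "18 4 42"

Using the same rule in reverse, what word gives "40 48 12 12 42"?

With a=1..z=26, the number is 2·pos + 2.
Decoding 40 48 12 12 42: 40→(40−2)÷2=19=s, 48→(48−2)÷2=23=w, 12→(12−2)÷2=5=e, 12→(12−2)÷2=5=e, 42→(42−2)÷2=20=t.

sweet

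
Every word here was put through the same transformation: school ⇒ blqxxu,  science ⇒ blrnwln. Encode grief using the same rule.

parno

Compare letters: s→b is +9, c→l is +9, h→q is +9 — a constant shift. This is a Caesar cipher with shift 9.
Applying it to grief: g+9=p, r+9=a, i+9=r, e+9=n, f+9=o.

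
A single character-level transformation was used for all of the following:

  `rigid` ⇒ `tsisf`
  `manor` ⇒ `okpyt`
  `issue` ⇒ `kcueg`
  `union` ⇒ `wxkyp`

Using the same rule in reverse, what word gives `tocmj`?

reach

Shifts by position in rigid: pos 0: r→t (+2), pos 1: i→s (+10), pos 2: g→i (+2), pos 3: i→s (+10) — repeating every 2. The shifts repeat in a cycle of length 2: positions 0,1,… shift by +2, +10, then the pattern repeats.
Decoding tocmj: t−2=r, o−10=e, c−2=a, m−10=c, j−2=h.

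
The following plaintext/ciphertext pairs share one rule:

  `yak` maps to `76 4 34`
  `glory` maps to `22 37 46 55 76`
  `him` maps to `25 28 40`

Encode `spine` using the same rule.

58 49 28 43 16

With a=1..z=26, the number is 3·pos + 1.
On spine: s=19→58, p=16→49, i=9→28, n=14→43, e=5→16.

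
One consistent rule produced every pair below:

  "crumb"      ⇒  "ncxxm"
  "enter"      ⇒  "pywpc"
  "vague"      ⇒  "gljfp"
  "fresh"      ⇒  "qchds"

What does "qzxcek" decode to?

Shifts by position in crumb: pos 0: c→n (+11), pos 1: r→c (+11), pos 2: u→x (+3), pos 3: m→x (+11), pos 4: b→m (+11) — repeating every 3. A repeating key of period 3 is used — shifts +11, +11, +3 over and over.
Undoing it on qzxcek: q−11=f, z−11=o, x−3=u, c−11=r, e−11=t, k−3=h.

fourth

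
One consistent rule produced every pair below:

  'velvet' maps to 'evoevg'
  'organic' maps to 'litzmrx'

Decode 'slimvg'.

hornet

Each pair mirrors across the alphabet (v↔e, e↔v, l↔o): positions sum to 25. Each letter is replaced by its mirror in the alphabet: a↔z, b↔y, c↔x, and so on (the Atbash cipher).
Reversing it on slimvg: s↔h, l↔o, i↔r, m↔n, v↔e, g↔t.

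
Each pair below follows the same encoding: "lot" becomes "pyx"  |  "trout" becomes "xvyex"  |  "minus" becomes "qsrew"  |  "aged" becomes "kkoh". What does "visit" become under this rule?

zswsx

The shift depends on letter class: consonant l→p is +4, but vowel o→y is +10. Two shifts are in play — +10 for a/e/i/o/u, +4 for every other letter.
For visit: v(cons)+4=z, i(vowel)+10=s, s(cons)+4=w, i(vowel)+10=s, t(cons)+4=x.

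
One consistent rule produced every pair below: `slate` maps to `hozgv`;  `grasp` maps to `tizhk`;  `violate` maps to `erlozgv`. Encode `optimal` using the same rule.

Each pair mirrors across the alphabet (s↔h, l↔o, a↔z): positions sum to 25. This is the alphabet-reversal cipher (Atbash): a becomes z, b becomes y, etc.
Applying it to optimal: o↔l, p↔k, t↔g, i↔r, m↔n, a↔z, l↔o.

lkgrnzo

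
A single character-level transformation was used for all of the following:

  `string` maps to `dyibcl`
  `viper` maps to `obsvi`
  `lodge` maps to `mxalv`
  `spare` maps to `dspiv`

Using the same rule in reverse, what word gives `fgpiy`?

chart

This is an affine cipher: with a=0,…,z=25, each position x becomes (21x+15) mod 26.
Decoding fgpiy: f(5)→5·(5−15)≡2=c; g(6)→5·(6−15)≡7=h; p(15)→5·(15−15)≡0=a; i(8)→5·(8−15)≡17=r; y(24)→5·(24−15)≡19=t (all mod 26).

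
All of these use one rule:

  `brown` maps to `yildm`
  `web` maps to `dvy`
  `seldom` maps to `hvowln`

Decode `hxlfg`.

Each pair mirrors across the alphabet (b↔y, r↔i, o↔l): positions sum to 25. This is the alphabet-reversal cipher (Atbash): a becomes z, b becomes y, etc.
Decoding hxlfg: h↔s, x↔c, l↔o, f↔u, g↔t.

scout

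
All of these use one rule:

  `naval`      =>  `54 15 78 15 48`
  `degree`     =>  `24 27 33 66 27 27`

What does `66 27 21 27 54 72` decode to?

n(#14)→54 and a(#1)→15: differences scale by 3, so n = 3·pos + 12. The formula is n = 3×(alphabet index, a=1) + 12.
Reversing it on 66 27 21 27 54 72: 66→(66−12)÷3=18=r, 27→(27−12)÷3=5=e, 21→(21−12)÷3=3=c, 27→(27−12)÷3=5=e, 54→(54−12)÷3=14=n, 72→(72−12)÷3=20=t.

recent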